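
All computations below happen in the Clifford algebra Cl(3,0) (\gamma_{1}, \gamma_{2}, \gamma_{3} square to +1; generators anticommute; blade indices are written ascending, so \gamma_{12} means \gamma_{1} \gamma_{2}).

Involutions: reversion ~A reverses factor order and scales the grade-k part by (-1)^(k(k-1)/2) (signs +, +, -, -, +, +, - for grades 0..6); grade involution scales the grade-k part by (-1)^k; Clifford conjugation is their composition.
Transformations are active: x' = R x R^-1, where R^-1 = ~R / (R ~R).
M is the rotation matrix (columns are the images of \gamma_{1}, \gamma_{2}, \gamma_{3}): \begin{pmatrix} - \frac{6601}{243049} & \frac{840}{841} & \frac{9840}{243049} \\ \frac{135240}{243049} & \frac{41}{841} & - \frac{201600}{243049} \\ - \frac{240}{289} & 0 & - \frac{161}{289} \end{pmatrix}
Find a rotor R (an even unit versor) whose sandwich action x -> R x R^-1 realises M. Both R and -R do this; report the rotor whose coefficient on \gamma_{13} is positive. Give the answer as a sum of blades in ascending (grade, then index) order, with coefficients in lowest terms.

Method: write R = a + b12*\gamma_{12} + b13*\gamma_{13} + b23*\gamma_{23} with a^2 + b12^2 + b13^2 + b23^2 = 1 (so R^-1 = ~R). Expanding the columns R e_j ~R gives tr M = 4a^2 - 1 and, from the antisymmetric part, M21 - M12 = -4a*b12, M13 - M31 = 4a*b13, M32 - M23 = -4a*b23.
Here tr M = -\frac{130153}{243049}, so a^2 = (1 + tr M)/4 = \frac{28224}{243049} and a = ±\frac{168}{493}. Taking a = \frac{168}{493}: M21 - M12 = -\frac{107520}{243049}, M13 - M31 = \frac{211680}{243049}, M32 - M23 = \frac{201600}{243049}, giving b12 = \frac{160}{493}, b13 = \frac{315}{493}, b23 = -\frac{300}{493}, i.e. R = \frac{168}{493} + \frac{160}{493} \gamma_{12} + \frac{315}{493} \gamma_{13} - \frac{300}{493} \gamma_{23}.
Its \gamma_{13} coefficient is already positive.
Answer: \frac{168}{493} + \frac{160}{493} \gamma_{12} + \frac{315}{493} \gamma_{13} - \frac{300}{493} \gamma_{23}. Note: both R and -R realise this M (trace -\frac{130153}{243049}); the covering map identifies them, and the \gamma_{13}-coefficient sign is the tie-breaker.


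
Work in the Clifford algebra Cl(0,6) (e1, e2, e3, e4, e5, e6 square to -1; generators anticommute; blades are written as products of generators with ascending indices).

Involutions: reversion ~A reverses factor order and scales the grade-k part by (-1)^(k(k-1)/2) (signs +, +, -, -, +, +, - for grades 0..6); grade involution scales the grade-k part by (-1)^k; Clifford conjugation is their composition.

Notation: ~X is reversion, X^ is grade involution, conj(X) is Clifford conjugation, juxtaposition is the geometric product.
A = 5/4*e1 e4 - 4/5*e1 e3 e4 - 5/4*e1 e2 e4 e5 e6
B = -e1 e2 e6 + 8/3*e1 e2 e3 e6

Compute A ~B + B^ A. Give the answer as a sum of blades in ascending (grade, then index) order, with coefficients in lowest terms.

first term: -5/4*e4 e5 + 53/60*e2 e4 e6 + 10/3*e3 e4 e5 + 62/15*e2 e3 e4 e6
second term: -5/4*e4 e5 + 203/60*e2 e4 e6 - 10/3*e3 e4 e5 - 38/15*e2 e3 e4 e6
Answer: -5/2*e4 e5 + 64/15*e2 e4 e6 + 8/5*e2 e3 e4 e6


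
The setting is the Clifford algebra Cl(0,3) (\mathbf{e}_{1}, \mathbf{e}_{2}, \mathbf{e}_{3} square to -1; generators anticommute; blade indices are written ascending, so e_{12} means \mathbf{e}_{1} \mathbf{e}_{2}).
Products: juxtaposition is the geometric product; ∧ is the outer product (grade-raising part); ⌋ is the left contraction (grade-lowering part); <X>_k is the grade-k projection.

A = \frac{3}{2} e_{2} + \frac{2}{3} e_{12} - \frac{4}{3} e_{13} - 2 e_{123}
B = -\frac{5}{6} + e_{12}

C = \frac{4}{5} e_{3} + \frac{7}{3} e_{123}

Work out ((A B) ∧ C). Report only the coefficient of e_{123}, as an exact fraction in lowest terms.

step 1: -\frac{2}{3} + \frac{3}{2} e_{1} - \frac{5}{4} e_{2} + 2 e_{3} - \frac{5}{9} e_{12} + \frac{10}{9} e_{13} + \frac{4}{3} e_{23} + \frac{5}{3} e_{123}
step 2: -\frac{8}{15} e_{3} + \frac{6}{5} e_{13} - e_{23} - 2 e_{123}
Answer: -2


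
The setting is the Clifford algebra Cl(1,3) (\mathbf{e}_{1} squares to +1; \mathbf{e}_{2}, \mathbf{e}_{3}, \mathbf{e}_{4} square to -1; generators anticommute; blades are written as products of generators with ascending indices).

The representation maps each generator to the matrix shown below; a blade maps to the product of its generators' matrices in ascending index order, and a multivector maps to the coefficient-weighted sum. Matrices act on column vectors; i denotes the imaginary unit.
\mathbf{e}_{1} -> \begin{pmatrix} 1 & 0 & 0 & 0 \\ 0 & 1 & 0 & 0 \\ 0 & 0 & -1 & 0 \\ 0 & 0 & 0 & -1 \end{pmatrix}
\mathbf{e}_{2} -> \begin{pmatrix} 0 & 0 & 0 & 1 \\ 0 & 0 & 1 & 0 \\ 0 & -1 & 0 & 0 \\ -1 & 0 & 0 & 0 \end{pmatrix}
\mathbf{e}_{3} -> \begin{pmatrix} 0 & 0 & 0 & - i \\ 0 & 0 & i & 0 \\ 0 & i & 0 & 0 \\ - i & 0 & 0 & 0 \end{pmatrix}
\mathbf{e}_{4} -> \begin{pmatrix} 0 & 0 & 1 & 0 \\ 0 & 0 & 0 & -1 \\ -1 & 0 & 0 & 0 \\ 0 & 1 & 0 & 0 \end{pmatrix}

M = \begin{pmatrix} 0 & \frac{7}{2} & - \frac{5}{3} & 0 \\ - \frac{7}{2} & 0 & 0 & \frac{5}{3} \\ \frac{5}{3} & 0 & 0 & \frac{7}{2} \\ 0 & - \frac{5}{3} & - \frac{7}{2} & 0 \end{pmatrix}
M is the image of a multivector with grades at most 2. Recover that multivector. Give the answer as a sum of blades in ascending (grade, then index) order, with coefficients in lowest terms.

Method: the blade images are trace-orthogonal — tr(rho(e_A) rho(e_B)^-1) = 4 if A = B and 0 otherwise — and rho(e_A)^-1 = (e_A)^2 * rho(e_A) with (e_A)^2 = +1 or -1, so the coefficient of e_A in the preimage is (e_A)^2 * tr(M rho(e_A))/4.
Nonzero projections over blades of grade <= 2: e_{4}: (e_{4})^2 = -1, tr(M rho(e_{4})) = \frac{20}{3}, coefficient -\frac{5}{3}; e_{2} e_{4}: (e_{2} e_{4})^2 = -1, tr(M rho(e_{2} e_{4})) = -14, coefficient \frac{7}{2}. Every other blade of grade <= 2 projects to 0.
Answer: -\frac{5}{3} e_{4} + \frac{7}{2} e_{2} e_{4}


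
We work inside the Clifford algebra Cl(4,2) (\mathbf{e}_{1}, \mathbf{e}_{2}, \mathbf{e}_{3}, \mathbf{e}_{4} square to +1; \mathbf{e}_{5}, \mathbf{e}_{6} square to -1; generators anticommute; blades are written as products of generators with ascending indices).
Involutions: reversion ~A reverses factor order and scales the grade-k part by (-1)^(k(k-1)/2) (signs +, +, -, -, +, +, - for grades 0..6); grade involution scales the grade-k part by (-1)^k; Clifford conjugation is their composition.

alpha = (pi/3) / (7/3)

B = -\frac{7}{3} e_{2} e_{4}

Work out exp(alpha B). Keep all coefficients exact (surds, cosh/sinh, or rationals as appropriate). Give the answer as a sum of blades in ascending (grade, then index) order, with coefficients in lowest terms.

B^2 = (-\frac{7}{3})^2*(e_{2} e_{4})^2 = \frac{49}{9}*(-1) = -\frac{49}{9} (a basis 2-blade squares to minus the product of its generators' squares).
B^2 = -\frac{49}{9} — circular case — the even/odd split gives cos and sin: l = \frac{7}{3}, alpha*l = \frac{\pi}{3}, so exp(alpha B) = cos(\frac{\pi}{3}) + (sin(\frac{\pi}{3})/(\frac{7}{3}))*B = \frac{1}{2} + (\frac{3 \sqrt{3}}{14})*B.
Answer: \frac{1}{2} - \frac{\sqrt{3}}{2} e_{2} e_{4}


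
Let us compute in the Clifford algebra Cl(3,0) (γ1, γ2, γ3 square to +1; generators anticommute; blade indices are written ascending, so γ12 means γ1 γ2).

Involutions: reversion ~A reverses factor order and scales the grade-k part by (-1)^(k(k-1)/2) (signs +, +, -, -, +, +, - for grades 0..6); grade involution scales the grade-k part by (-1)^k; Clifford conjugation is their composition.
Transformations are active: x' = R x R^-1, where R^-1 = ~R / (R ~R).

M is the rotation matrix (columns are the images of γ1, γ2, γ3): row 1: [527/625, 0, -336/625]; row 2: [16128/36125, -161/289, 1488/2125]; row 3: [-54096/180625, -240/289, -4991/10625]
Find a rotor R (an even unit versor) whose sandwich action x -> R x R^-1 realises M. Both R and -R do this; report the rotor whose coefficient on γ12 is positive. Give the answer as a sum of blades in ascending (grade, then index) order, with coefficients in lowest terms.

Method: write R = a + b12*γ12 + b13*γ13 + b23*γ23 with a^2 + b12^2 + b13^2 + b23^2 = 1 (so R^-1 = ~R). Expanding the columns R e_j ~R gives tr M = 4a^2 - 1 and, from the antisymmetric part, M21 - M12 = -4a*b12, M13 - M31 = 4a*b13, M32 - M23 = -4a*b23.
Here tr M = -33169/180625, so a^2 = (1 + tr M)/4 = 36864/180625 and a = ±192/425. Taking a = 192/425: M21 - M12 = 16128/36125, M13 - M31 = -43008/180625, M32 - M23 = -55296/36125, giving b12 = -21/85, b13 = -56/425, b23 = 72/85, i.e. R = 192/425 - 21/85*γ12 - 56/425*γ13 + 72/85*γ23.
Its γ12 coefficient is negative, so report the other preimage -R.
Answer: -192/425 + 21/85*γ12 + 56/425*γ13 - 72/85*γ23. Why the constraint matters: R and -R act identically through the sandwich — M has trace -33169/180625 either way — so only the sign condition on γ12 picks one of the two preimages.


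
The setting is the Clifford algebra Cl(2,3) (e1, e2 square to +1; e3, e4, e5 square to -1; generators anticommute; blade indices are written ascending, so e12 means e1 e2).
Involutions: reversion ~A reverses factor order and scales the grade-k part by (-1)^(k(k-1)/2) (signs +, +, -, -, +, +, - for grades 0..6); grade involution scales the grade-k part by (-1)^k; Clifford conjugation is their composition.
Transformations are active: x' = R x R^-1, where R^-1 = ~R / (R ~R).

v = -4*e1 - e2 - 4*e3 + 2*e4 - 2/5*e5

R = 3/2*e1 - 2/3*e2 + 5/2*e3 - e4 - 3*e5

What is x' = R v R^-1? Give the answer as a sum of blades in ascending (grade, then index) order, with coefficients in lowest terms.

~R = 3/2*e1 - 2/3*e2 + 5/2*e3 - e4 - 3*e5, and R ~R = -122/9, so R^-1 = ~R / (-122/9).
R v = 82/15 - 25/6*e12 + 4*e13 - e14 - 63/5*e15 + 31/6*e23 - 7/3*e24 - 41/15*e25 + e34 - 13*e35 + 32/5*e45
Answer: 851/305*e1 + 469/305*e2 + 121/61*e3 - 364/305*e4 + 172/61*e5


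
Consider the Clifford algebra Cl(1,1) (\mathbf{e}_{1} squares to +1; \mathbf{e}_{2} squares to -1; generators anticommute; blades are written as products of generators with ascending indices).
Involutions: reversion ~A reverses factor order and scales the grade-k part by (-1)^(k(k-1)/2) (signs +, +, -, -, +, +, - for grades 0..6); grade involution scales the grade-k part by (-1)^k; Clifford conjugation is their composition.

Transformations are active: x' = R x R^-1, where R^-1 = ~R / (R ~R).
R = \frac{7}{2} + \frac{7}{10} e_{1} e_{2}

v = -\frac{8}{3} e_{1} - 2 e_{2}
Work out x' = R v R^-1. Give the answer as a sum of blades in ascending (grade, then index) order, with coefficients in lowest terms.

~R = \frac{7}{2} - \frac{7}{10} e_{1} e_{2}, and R ~R = \frac{294}{25}, so R^-1 = ~R / (\frac{294}{25}).
R v = -\frac{119}{15} e_{1} - \frac{77}{15} e_{2}
Answer: -\frac{37}{18} e_{1} - \frac{19}{18} e_{2}


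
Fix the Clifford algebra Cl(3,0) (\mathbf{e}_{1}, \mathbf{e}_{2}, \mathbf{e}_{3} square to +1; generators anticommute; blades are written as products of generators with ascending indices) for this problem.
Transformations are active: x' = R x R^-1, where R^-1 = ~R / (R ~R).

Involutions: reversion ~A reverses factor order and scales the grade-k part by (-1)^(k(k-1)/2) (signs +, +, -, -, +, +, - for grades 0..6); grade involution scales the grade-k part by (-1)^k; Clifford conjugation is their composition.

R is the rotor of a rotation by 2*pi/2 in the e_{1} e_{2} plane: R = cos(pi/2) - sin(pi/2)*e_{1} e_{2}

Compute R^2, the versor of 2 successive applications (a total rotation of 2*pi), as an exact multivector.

The rotor phase is half the rotation angle and phases add under composition, so 2 steps in the e_{1} e_{2} plane accumulate phase 2*(pi/2) = \pi: R^2 = cos(\pi) - sin(\pi)*e_{1} e_{2}.
cos(\pi) = -1 and sin(\pi) = 0, so R^2 = -1. The total rotation 2*pi is 1 full turn, so every vector returns to itself, yet the rotor is -1, on the OTHER sheet of the double cover (an odd number of 2*pi turns).
Answer: -1


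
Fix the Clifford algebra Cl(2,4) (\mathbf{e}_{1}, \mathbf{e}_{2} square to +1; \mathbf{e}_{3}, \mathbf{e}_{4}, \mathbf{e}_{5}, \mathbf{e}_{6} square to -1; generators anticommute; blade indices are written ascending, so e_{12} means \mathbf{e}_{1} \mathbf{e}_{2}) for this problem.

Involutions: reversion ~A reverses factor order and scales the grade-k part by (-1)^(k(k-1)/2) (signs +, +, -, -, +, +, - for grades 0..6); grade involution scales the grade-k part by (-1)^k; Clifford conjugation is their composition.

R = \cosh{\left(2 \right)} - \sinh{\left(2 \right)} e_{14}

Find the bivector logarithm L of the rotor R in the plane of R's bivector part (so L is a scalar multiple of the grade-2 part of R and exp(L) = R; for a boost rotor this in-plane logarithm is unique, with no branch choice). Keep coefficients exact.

The scalar part of R is \cosh{\left(2 \right)}, which fixes the rapidity magnitude through cosh (cosh is even, so it cannot fix the sign — the bivector part carries that); dividing the bivector part by sinh of the rapidity gives the plane, and L = rapidity * plane, where the joint sign ambiguity of (rapidity, plane) cancels in the product.
Concretely: cosh(rapidity) = \cosh{\left(2 \right)} gives rapidity = ±2, and since rapidity/sinh(rapidity) is even the sign is immaterial: L = (rapidity/sinh(rapidity)) * <R>_2 = (\frac{2}{\sinh{\left(2 \right)}}) * <R>_2.
Answer: -2 e_{14}


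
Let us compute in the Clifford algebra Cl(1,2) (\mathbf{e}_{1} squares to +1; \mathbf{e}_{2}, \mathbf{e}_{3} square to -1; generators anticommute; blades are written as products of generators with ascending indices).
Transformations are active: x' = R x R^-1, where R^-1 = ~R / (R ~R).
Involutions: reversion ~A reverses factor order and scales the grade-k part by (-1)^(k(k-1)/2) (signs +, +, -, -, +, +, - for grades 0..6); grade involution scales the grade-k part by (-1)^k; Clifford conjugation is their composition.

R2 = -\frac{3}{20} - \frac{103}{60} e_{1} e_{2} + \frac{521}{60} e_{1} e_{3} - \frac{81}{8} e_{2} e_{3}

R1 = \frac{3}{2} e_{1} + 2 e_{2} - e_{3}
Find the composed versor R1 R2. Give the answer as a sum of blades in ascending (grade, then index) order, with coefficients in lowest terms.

Distribute over the terms of R1 (each basis-blade product reordered to ascending indices, repeated generators contracted through their squares):
(\frac{3}{2} e_{1}) R2 = -\frac{9}{40} e_{1} - \frac{103}{40} e_{2} + \frac{521}{40} e_{3} - \frac{243}{16} e_{1} e_{2} e_{3}
(2 e_{2}) R2 = -\frac{103}{30} e_{1} - \frac{3}{10} e_{2} + \frac{81}{4} e_{3} - \frac{521}{30} e_{1} e_{2} e_{3}
(-e_{3}) R2 = -\frac{521}{60} e_{1} + \frac{81}{8} e_{2} + \frac{3}{20} e_{3} + \frac{103}{60} e_{1} e_{2} e_{3}
Summing the partial products and collecting blades:
Answer: -\frac{1481}{120} e_{1} + \frac{29}{4} e_{2} + \frac{1337}{40} e_{3} - \frac{2467}{80} e_{1} e_{2} e_{3}


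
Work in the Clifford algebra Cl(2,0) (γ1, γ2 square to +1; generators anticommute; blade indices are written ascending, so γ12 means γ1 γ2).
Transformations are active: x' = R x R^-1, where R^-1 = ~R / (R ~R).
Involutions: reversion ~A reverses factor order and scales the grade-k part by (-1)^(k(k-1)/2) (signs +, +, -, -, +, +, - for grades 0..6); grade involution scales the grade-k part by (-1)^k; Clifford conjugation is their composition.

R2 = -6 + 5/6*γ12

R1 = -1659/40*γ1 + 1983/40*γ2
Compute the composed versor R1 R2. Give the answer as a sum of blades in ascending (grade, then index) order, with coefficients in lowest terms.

Distribute over the terms of R1 (each basis-blade product reordered to ascending indices, repeated generators contracted through their squares):
(-1659/40*γ1) R2 = 4977/20*γ1 - 553/16*γ2
(1983/40*γ2) R2 = -661/16*γ1 - 5949/20*γ2
Summing the partial products and collecting blades:
Answer: 16603/80*γ1 - 26561/80*γ2


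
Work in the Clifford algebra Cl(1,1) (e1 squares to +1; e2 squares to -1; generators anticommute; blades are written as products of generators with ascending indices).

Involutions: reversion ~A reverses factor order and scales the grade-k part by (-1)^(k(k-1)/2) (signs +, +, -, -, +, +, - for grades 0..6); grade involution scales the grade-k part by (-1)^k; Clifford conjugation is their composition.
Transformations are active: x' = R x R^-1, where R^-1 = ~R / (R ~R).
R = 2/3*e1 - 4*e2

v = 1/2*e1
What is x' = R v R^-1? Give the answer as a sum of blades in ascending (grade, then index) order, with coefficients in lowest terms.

~R = 2/3*e1 - 4*e2, and R ~R = -140/9, so R^-1 = ~R / (-140/9).
R v = 1/3 + 2*e1 e2
Answer: -37/70*e1 + 6/35*e2


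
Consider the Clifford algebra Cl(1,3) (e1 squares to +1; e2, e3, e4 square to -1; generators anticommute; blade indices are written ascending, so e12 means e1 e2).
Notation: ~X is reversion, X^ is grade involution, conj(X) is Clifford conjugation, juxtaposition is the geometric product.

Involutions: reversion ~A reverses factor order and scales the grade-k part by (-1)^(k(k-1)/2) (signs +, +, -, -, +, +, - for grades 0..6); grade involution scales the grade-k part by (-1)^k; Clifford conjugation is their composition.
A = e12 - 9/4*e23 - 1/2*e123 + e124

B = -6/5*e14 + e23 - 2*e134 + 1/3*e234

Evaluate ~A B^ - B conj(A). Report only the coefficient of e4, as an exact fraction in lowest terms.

first term: -9/4 - 1/2*e1 - 6/5*e2 + 3/4*e4 + 4/3*e13 + 1/6*e14 - 2*e23 - 11/5*e24 - 9/2*e124 + 2/3*e134 + 7/5*e234 - 27/10*e1234
second term: -9/4 + 1/2*e1 + 6/5*e2 - 3/4*e4 - 4/3*e13 - 1/6*e14 + 2*e23 + 11/5*e24 - 9/2*e124 + 2/3*e134 + 7/5*e234 - 27/10*e1234
Answer: 3/2


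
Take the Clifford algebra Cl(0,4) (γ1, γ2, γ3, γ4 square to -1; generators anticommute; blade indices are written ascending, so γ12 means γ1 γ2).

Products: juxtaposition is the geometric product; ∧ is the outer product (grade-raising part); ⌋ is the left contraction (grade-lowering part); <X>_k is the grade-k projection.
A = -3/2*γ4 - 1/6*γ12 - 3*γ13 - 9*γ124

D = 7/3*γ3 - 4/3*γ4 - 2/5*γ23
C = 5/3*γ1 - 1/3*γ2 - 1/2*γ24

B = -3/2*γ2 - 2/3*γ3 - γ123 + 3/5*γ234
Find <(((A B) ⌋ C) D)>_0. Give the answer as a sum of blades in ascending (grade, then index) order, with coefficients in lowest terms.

step 1: -9/4*γ1 + 3*γ2 - 1/6*γ3 - 27/5*γ13 + 27/2*γ14 + 9/10*γ23 - 9/4*γ24 + 8*γ34 - 79/18*γ123 - 9/5*γ124 + 1/10*γ134 - 15/2*γ1234
step 2: 29/8 + 3/2*γ4
step 3: 2 + 203/24*γ3 - 29/6*γ4 - 29/20*γ23 - 7/2*γ34 - 3/5*γ234
step 4: 2
Answer: 2


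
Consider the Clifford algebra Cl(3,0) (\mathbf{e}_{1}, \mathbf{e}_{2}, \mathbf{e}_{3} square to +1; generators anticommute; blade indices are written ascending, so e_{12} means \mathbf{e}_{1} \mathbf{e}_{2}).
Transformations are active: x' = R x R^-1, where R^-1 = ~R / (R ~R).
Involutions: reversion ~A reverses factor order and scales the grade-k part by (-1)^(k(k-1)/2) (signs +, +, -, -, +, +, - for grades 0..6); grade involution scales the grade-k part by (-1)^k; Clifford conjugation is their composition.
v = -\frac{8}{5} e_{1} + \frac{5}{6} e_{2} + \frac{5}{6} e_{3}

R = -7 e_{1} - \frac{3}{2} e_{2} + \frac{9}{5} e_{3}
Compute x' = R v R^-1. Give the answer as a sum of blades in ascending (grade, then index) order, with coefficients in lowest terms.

~R = -7 e_{1} - \frac{3}{2} e_{2} + \frac{9}{5} e_{3}, and R ~R = \frac{5449}{100}, so R^-1 = ~R / (\frac{5449}{100}).
R v = \frac{229}{20} - \frac{247}{30} e_{12} - \frac{443}{150} e_{13} - \frac{11}{4} e_{23}
Answer: -\frac{36558}{27245} e_{1} - \frac{47855}{32694} e_{2} - \frac{2513}{32694} e_{3}


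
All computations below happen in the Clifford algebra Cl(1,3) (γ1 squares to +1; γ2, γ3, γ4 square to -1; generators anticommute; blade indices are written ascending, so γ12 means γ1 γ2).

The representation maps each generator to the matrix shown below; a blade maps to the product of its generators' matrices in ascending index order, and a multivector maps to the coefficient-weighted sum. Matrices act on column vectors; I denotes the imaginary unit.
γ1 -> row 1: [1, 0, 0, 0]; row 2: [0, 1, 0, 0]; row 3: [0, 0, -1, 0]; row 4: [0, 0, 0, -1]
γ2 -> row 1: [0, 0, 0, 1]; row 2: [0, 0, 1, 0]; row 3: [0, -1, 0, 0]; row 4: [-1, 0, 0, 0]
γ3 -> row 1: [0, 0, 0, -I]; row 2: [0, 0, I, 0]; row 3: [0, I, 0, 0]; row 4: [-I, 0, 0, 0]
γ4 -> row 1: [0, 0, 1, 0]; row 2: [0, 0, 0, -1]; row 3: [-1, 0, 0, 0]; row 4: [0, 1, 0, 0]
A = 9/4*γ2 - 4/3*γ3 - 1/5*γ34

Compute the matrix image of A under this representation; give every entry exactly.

Bivector images (products of the table entries): rho(γ34) = rho(γ3)rho(γ4) = row 1: [0, -I, 0, 0]; row 2: [-I, 0, 0, 0]; row 3: [0, 0, 0, -I]; row 4: [0, 0, -I, 0].
M = (9/4)*rho(γ2) + (-4/3)*rho(γ3) + (-1/5)*rho(γ34), summed entrywise:
Answer: row 1: [0, I/5, 0, 9/4 + 4*I/3]; row 2: [I/5, 0, 9/4 - 4*I/3, 0]; row 3: [0, -9/4 - 4*I/3, 0, I/5]; row 4: [-9/4 + 4*I/3, 0, I/5, 0]


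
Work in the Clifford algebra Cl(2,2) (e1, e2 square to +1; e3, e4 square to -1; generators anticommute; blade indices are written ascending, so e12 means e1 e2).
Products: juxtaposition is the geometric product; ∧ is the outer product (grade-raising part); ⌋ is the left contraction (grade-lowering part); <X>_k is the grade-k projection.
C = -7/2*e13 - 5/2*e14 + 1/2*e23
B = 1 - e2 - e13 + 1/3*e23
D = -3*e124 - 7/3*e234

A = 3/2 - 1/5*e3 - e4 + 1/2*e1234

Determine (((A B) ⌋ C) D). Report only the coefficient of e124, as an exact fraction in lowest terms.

step 1: 3/2 + 1/5*e1 - 47/30*e2 - 1/5*e3 - e4 - 3/2*e13 + 1/6*e14 + 3/10*e23 - 1/2*e24 + 1/2*e134 - 1/3*e234 + 1/2*e1234
step 2: 299/60 + 16/5*e1 - 1/10*e2 - 89/60*e3 - 1/2*e4 - 21/4*e13 - 15/4*e14 + 3/4*e23
step 3: -45/4*e2 - 7/4*e4 - 3/2*e12 - 3/10*e14 - 7/6*e23 - 221/36*e24 + 7/30*e34 - 35/4*e123 - 27/10*e124 + 9/4*e134 + 371/90*e234 - 181/60*e1234
Answer: -27/10


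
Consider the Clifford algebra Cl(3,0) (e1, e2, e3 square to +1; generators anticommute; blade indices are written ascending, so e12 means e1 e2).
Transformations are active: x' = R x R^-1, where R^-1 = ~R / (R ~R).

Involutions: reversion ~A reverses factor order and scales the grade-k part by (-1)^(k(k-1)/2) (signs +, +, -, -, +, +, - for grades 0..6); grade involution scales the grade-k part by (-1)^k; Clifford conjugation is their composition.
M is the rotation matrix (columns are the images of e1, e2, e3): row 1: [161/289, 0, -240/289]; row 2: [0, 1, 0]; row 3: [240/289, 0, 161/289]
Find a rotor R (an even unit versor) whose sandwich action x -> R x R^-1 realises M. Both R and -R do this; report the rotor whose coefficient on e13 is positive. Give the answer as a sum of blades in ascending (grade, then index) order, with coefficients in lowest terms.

Method: write R = a + b12*e12 + b13*e13 + b23*e23 with a^2 + b12^2 + b13^2 + b23^2 = 1 (so R^-1 = ~R). Expanding the columns R e_j ~R gives tr M = 4a^2 - 1 and, from the antisymmetric part, M21 - M12 = -4a*b12, M13 - M31 = 4a*b13, M32 - M23 = -4a*b23.
Here tr M = 611/289, so a^2 = (1 + tr M)/4 = 225/289 and a = ±15/17. Taking a = 15/17: M21 - M12 = 0, M13 - M31 = -480/289, M32 - M23 = 0, giving b12 = 0, b13 = -8/17, b23 = 0, i.e. R = 15/17 - 8/17*e13.
Its e13 coefficient is negative, so report the other preimage -R.
Answer: -15/17 + 8/17*e13. Sheet selection: the two-to-one cover makes ±R indistinguishable at the matrix level (trace 611/289), so uniqueness comes from the required sign on e13.


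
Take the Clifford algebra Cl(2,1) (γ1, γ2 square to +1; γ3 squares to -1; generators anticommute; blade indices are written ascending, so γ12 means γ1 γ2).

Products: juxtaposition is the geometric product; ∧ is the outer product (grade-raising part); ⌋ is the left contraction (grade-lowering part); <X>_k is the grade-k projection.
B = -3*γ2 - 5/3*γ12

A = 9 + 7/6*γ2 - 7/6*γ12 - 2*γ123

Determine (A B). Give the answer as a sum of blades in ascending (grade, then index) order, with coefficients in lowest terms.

step 1: -49/9 + 49/9*γ1 - 27*γ2 - 10/3*γ3 - 15*γ12 - 6*γ13
Answer: -49/9 + 49/9*γ1 - 27*γ2 - 10/3*γ3 - 15*γ12 - 6*γ13


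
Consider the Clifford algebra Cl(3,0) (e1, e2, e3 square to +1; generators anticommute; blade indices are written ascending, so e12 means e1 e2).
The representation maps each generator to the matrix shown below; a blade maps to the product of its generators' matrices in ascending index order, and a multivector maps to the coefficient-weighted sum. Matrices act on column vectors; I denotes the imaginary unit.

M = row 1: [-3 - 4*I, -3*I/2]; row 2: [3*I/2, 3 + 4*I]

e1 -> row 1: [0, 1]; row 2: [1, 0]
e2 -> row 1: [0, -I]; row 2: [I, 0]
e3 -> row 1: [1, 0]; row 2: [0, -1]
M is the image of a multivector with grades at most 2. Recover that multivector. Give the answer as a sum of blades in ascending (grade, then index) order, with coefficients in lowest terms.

Method: 1, rho(e1), rho(e2), rho(e3) form a trace-orthogonal basis of the 2x2 complex matrices (tr(X Y) = 2 if X = Y, else 0), so M = m0*1 + m1*rho(e1) + m2*rho(e2) + m3*rho(e3) with m0 = tr(M)/2 = 0, m1 = tr(M rho(e1))/2 = 0, m2 = tr(M rho(e2))/2 = 3/2, m3 = tr(M rho(e3))/2 = -3 - 4*I.
Multiplying table entries, the bivector images are rho(e12) = I*rho(e3), rho(e13) = -I*rho(e2), rho(e23) = I*rho(e1); with real blade coefficients the real parts of m0..m3 are the coefficients of 1, e1, e2, e3 and the imaginary parts give the bivectors (e23: Im m1, e13: -Im m2, e12: Im m3).
Answer: 3/2*e2 - 3*e3 - 4*e12


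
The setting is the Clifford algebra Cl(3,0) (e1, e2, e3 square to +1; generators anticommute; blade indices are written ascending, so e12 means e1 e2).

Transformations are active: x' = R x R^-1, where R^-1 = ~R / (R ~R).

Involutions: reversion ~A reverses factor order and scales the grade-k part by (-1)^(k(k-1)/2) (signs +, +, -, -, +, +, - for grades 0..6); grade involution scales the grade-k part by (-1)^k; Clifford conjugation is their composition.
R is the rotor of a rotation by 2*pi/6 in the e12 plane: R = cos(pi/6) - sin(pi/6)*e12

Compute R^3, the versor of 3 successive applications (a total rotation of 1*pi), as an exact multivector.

Rotor phase runs at HALF the rotation angle; powers of one rotor simply add phase, so after 3 steps in e12 the phase is 3*pi/6 = pi/2 and R^3 = cos(pi/2) - sin(pi/2)*e12.
cos(pi/2) = 0 and sin(pi/2) = 1, so R^3 = -e12. The net rotation is 1*pi; the rotor keeps the half-angle phase exactly.
Answer: -e12


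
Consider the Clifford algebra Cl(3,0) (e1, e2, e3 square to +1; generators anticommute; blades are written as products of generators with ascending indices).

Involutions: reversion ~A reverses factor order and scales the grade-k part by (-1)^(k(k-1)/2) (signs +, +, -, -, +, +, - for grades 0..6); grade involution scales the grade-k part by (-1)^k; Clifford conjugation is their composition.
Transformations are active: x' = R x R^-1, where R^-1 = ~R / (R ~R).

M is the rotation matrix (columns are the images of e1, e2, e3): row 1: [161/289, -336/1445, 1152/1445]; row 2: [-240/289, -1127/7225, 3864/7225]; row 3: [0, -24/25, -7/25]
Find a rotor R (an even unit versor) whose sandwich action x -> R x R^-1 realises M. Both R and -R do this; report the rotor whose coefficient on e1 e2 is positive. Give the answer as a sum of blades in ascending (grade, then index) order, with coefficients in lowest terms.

Method: write R = a + b12*e1 e2 + b13*e1 e3 + b23*e2 e3 with a^2 + b12^2 + b13^2 + b23^2 = 1 (so R^-1 = ~R). Expanding the columns R e_j ~R gives tr M = 4a^2 - 1 and, from the antisymmetric part, M21 - M12 = -4a*b12, M13 - M31 = 4a*b13, M32 - M23 = -4a*b23.
Here tr M = 35/289, so a^2 = (1 + tr M)/4 = 81/289 and a = ±9/17. Taking a = 9/17: M21 - M12 = -864/1445, M13 - M31 = 1152/1445, M32 - M23 = -432/289, giving b12 = 24/85, b13 = 32/85, b23 = 12/17, i.e. R = 9/17 + 24/85*e1 e2 + 32/85*e1 e3 + 12/17*e2 e3.
Its e1 e2 coefficient is already positive.
Answer: 9/17 + 24/85*e1 e2 + 32/85*e1 e3 + 12/17*e2 e3. Key observation: the double cover Spin(3) -> SO(3) sends R and -R to the same matrix (trace 35/289 here), so the stated sign of the e1 e2 coefficient is what selects one sheet.


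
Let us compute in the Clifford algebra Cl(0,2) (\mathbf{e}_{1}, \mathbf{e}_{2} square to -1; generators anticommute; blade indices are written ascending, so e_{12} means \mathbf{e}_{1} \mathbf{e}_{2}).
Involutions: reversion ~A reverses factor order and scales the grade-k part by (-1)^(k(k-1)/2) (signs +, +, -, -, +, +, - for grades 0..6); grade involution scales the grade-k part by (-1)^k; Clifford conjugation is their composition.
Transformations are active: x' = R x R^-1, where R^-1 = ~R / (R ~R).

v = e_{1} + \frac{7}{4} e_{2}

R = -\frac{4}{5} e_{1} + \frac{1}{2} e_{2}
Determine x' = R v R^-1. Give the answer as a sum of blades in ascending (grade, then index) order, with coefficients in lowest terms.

~R = -\frac{4}{5} e_{1} + \frac{1}{2} e_{2}, and R ~R = -\frac{89}{100}, so R^-1 = ~R / (-\frac{89}{100}).
R v = -\frac{3}{40} - \frac{19}{10} e_{12}
Answer: -\frac{101}{89} e_{1} - \frac{593}{356} e_{2}


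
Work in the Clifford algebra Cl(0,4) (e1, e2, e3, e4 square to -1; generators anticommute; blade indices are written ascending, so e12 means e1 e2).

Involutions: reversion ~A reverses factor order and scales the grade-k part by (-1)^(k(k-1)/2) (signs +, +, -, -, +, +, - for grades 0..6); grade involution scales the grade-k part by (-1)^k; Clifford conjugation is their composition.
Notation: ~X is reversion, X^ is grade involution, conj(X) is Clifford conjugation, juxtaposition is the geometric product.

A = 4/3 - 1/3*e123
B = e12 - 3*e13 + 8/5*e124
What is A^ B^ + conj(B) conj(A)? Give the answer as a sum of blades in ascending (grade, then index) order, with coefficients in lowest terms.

first term: -e2 - 1/3*e3 + 4/3*e12 - 4*e13 + 8/15*e34 - 32/15*e124
second term: -e2 - 1/3*e3 - 4/3*e12 + 4*e13 - 8/15*e34 + 32/15*e124
Answer: -2*e2 - 2/3*e3


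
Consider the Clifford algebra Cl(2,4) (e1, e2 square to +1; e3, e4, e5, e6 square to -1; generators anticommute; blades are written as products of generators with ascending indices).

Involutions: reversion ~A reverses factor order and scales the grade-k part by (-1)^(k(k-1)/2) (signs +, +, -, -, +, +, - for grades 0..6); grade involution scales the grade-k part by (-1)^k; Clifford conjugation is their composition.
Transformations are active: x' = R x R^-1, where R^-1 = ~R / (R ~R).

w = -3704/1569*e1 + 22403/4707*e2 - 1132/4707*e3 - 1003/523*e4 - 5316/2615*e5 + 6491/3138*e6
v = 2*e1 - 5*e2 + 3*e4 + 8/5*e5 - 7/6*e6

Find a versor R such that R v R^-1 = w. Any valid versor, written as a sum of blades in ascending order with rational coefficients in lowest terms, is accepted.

Take R = v + w = -566/1569*e1 - 1132/4707*e2 - 1132/4707*e3 + 566/523*e4 - 1132/2615*e5 + 1415/1569*e6. Because q(v) = q(w) = 14471/900, conjugation by R sends v exactly to w.
Answer: -566/1569*e1 - 1132/4707*e2 - 1132/4707*e3 + 566/523*e4 - 1132/2615*e5 + 1415/1569*e6


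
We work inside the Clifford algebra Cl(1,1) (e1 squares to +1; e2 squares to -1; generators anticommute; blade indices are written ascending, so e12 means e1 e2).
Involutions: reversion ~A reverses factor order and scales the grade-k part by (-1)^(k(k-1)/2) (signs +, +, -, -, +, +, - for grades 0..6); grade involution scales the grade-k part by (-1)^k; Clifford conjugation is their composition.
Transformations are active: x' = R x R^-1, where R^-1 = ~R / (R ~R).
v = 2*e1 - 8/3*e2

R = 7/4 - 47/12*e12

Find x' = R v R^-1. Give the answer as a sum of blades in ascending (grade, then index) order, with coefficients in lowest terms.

~R = 7/4 + 47/12*e12, and R ~R = -221/18, so R^-1 = ~R / (-221/18).
R v = -125/18*e1 + 19/6*e2
Answer: -9/442*e1 + 2339/1326*e2


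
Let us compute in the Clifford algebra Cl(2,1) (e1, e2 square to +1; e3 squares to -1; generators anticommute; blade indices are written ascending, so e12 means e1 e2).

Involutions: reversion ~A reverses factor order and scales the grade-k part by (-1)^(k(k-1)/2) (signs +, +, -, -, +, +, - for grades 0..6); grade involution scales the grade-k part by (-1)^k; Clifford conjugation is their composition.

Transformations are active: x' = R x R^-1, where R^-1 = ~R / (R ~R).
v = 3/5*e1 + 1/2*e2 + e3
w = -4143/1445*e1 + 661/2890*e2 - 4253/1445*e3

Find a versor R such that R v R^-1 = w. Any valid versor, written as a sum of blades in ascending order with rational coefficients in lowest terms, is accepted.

Sketch: the shared square -39/100 makes R = v + w = -3276/1445*e1 + 1053/1445*e2 - 2808/1445*e3 the natural versor; its sandwich fixes that direction, negates (v - w)/2, and sends v to w.
Answer: -3276/1445*e1 + 1053/1445*e2 - 2808/1445*e3


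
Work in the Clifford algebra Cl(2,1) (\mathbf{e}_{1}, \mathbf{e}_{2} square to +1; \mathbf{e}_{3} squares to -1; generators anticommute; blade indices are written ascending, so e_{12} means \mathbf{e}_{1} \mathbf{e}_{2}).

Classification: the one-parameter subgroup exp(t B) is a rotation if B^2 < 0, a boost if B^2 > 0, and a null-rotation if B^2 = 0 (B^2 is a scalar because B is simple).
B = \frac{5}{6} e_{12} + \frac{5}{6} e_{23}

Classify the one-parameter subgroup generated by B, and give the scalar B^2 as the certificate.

B^2 term by term: the squares give (\frac{5}{6})^2*(e_{12})^2 + (\frac{5}{6})^2*(e_{23})^2 = \frac{25}{36}*(-1) + \frac{25}{36}*(+1) = 0 (each basis 2-blade squares to minus the product of its generators' squares); cross terms between blades sharing an index anticommute and cancel. So B^2 = 0.
Answer: null-rotation, certificate B^2 = 0. Why this suffices: the scalar 0 survives any versor conjugation, so its sign alone determines the class however B is presented.


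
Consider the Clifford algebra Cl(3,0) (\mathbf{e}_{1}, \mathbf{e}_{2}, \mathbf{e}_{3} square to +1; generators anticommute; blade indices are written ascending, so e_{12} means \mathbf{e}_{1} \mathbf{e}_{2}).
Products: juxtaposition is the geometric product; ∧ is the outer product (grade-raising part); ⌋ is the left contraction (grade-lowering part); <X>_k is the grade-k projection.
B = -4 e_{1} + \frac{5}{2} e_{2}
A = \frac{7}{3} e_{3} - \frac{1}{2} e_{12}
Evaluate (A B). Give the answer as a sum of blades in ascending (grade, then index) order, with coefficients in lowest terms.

step 1: -\frac{5}{4} e_{1} - 2 e_{2} + \frac{28}{3} e_{13} - \frac{35}{6} e_{23}
Answer: -\frac{5}{4} e_{1} - 2 e_{2} + \frac{28}{3} e_{13} - \frac{35}{6} e_{23}


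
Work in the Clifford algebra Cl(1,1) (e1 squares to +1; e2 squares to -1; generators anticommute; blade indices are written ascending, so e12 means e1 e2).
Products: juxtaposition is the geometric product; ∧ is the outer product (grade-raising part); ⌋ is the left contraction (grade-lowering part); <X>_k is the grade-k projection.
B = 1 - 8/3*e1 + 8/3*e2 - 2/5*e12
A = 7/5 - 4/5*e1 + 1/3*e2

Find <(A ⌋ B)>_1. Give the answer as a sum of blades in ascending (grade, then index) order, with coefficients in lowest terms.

step 1: 119/45 - 58/15*e1 + 304/75*e2 - 14/25*e12
step 2: -58/15*e1 + 304/75*e2
Answer: -58/15*e1 + 304/75*e2


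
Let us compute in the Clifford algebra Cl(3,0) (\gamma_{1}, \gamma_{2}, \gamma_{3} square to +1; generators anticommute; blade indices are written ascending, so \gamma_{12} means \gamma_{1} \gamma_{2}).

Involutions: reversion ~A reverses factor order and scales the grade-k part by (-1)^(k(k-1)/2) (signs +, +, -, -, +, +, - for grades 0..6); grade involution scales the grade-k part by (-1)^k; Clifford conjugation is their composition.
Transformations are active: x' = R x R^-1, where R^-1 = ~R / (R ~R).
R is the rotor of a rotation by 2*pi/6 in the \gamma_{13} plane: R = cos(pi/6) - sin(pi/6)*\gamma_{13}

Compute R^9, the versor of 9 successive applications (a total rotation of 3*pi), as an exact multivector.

The rotor phase is half the rotation angle and phases add under composition, so 9 steps in the \gamma_{13} plane accumulate phase 9*(pi/6) = \frac{3 \pi}{2}: R^9 = cos(\frac{3 \pi}{2}) - sin(\frac{3 \pi}{2})*\gamma_{13}.
cos(\frac{3 \pi}{2}) = 0 and sin(\frac{3 \pi}{2}) = -1, so R^9 = \gamma_{13}. The net rotation is 1*pi (after discarding 1 full turn, each of which contributes a factor -1 to the rotor); the rotor keeps the half-angle phase exactly.
Answer: \gamma_{13}


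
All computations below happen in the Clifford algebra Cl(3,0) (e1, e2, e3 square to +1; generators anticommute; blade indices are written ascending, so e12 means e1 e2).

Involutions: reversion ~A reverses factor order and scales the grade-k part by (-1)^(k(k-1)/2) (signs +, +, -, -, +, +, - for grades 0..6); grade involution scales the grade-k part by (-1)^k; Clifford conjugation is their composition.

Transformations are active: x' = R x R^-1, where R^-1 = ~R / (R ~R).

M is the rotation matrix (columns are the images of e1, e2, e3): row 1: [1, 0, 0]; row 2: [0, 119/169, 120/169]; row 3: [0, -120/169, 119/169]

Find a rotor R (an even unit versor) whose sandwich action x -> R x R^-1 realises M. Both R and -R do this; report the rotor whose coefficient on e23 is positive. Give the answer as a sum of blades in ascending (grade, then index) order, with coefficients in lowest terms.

Method: write R = a + b12*e12 + b13*e13 + b23*e23 with a^2 + b12^2 + b13^2 + b23^2 = 1 (so R^-1 = ~R). Expanding the columns R e_j ~R gives tr M = 4a^2 - 1 and, from the antisymmetric part, M21 - M12 = -4a*b12, M13 - M31 = 4a*b13, M32 - M23 = -4a*b23.
Here tr M = 407/169, so a^2 = (1 + tr M)/4 = 144/169 and a = ±12/13. Taking a = 12/13: M21 - M12 = 0, M13 - M31 = 0, M32 - M23 = -240/169, giving b12 = 0, b13 = 0, b23 = 5/13, i.e. R = 12/13 + 5/13*e23.
Its e23 coefficient is already positive.
Answer: 12/13 + 5/13*e23. Sheet selection: the two-to-one cover makes ±R indistinguishable at the matrix level (trace 407/169), so uniqueness comes from the required sign on e23.


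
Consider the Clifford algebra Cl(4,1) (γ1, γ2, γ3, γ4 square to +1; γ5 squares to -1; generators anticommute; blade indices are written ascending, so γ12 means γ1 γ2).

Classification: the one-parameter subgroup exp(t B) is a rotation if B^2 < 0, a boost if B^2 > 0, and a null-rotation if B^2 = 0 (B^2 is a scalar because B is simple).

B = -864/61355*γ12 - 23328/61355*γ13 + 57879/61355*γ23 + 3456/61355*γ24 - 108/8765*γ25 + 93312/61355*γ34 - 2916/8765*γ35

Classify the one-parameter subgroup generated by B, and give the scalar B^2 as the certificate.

B^2 term by term: the squares give (-864/61355)^2*(γ12)^2 + (-23328/61355)^2*(γ13)^2 + (57879/61355)^2*(γ23)^2 + (3456/61355)^2*(γ24)^2 + (-108/8765)^2*(γ25)^2 + (93312/61355)^2*(γ34)^2 + (-2916/8765)^2*(γ35)^2 = 746496/3764436025*(-1) + 544195584/3764436025*(-1) + 3349978641/3764436025*(-1) + 11943936/3764436025*(-1) + 11664/76825225*(+1) + 8707129344/3764436025*(-1) + 8503056/76825225*(+1) = -81/25 (each basis 2-blade squares to minus the product of its generators' squares); cross terms between blades sharing an index anticommute and cancel; the commuting (index-disjoint) pairs give grade-4 terms 2*c*c'*(blade product), which cancel blade by blade — γ1234: -161243136/3764436025 + 161243136/3764436025 = 0; γ1235: 5038848/537776575 - 5038848/537776575 = 0; γ2345: 20155392/537776575 - 20155392/537776575 = 0 — confirming B is simple. So B^2 = -81/25.
Answer: rotation, certificate B^2 = -81/25. No conjugation can change B^2 = -81/25; the sign gives the class.


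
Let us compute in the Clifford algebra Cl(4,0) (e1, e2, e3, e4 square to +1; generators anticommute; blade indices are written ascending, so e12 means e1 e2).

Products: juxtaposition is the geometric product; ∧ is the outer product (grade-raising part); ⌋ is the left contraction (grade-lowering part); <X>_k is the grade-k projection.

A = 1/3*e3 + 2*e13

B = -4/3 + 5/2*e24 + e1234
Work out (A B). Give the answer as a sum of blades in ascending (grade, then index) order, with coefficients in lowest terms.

step 1: -4/9*e3 - 8/3*e13 + 2*e24 + 1/3*e124 - 5/6*e234 - 5*e1234
Answer: -4/9*e3 - 8/3*e13 + 2*e24 + 1/3*e124 - 5/6*e234 - 5*e1234


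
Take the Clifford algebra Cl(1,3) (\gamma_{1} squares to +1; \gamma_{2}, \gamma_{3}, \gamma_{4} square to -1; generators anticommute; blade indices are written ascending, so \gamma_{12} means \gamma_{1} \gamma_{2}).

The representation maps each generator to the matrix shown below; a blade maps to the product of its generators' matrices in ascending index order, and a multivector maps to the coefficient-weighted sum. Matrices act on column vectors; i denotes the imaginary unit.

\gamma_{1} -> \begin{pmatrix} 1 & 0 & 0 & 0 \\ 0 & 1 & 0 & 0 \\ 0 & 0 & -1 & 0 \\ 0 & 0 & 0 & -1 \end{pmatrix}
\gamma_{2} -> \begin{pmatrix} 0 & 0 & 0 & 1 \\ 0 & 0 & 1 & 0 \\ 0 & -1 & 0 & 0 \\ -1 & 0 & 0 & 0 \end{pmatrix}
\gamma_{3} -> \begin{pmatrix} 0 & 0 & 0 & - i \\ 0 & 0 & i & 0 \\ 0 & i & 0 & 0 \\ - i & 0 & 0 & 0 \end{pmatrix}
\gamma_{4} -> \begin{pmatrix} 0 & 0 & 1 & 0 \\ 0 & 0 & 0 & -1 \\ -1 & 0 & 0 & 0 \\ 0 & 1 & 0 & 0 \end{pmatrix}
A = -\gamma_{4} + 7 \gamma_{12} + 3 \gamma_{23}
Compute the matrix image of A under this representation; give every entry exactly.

Bivector images (products of the table entries): rho(\gamma_{12}) = rho(\gamma_{1})rho(\gamma_{2}) = \begin{pmatrix} 0 & 0 & 0 & 1 \\ 0 & 0 & 1 & 0 \\ 0 & 1 & 0 & 0 \\ 1 & 0 & 0 & 0 \end{pmatrix}; rho(\gamma_{23}) = rho(\gamma_{2})rho(\gamma_{3}) = \begin{pmatrix} - i & 0 & 0 & 0 \\ 0 & i & 0 & 0 \\ 0 & 0 & - i & 0 \\ 0 & 0 & 0 & i \end{pmatrix}.
M = (-1)*rho(\gamma_{4}) + (7)*rho(\gamma_{12}) + (3)*rho(\gamma_{23}), summed entrywise:
Answer: \begin{pmatrix} - 3 i & 0 & -1 & 7 \\ 0 & 3 i & 7 & 1 \\ 1 & 7 & - 3 i & 0 \\ 7 & -1 & 0 & 3 i \end{pmatrix}
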